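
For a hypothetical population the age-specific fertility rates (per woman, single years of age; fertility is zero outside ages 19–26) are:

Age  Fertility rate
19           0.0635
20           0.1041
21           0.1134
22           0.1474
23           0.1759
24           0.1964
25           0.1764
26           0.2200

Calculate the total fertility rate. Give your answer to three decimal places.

Sum of ASFRs = 0.0635 + 0.1041 + 0.1134 + 0.1474 + 0.1759 + 0.1964 + 0.1764 + 0.2200 = 1.1971
TFR = 1.1971

1.197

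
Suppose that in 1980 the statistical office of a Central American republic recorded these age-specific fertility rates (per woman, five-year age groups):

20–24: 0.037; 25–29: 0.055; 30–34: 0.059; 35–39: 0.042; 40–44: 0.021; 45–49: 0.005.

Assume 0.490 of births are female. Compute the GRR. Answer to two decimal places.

0.54

Proportion female at birth = 0.490.
Sum of ASFRs = 0.037 + 0.055 + 0.059 + 0.042 + 0.021 + 0.005 = 0.219
TFR = 5 × 0.219 = 1.095
GRR = 0.490 × 1.095 = 0.53655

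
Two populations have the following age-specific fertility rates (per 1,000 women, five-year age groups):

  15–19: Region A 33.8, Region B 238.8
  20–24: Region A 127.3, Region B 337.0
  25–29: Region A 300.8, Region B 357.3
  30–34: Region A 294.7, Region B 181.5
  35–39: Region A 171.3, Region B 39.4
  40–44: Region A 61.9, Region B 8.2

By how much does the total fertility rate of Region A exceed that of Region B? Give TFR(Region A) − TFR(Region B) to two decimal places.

Region A:
  Sum of ASFRs = 33.8 + 127.3 + 300.8 + 294.7 + 171.3 + 61.9 = 989.8
  TFR = 5 × 989.8 / 1000 = 4.949
Region B:
  Sum of ASFRs = 238.8 + 337.0 + 357.3 + 181.5 + 39.4 + 8.2 = 1162.2
  TFR = 5 × 1162.2 / 1000 = 5.811
Difference = 4.949 − 5.811 = -0.862

-0.86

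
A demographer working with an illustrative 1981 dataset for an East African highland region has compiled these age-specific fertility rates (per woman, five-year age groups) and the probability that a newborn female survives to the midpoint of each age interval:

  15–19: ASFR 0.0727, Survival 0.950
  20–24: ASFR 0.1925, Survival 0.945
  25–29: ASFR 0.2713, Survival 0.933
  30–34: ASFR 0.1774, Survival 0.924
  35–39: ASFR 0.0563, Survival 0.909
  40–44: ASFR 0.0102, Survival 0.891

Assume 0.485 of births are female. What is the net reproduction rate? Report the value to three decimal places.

1.766

Proportion female at birth = 0.485.
Each age group contributes 5 × ASFR × survival:
  15–19: 5 × 0.0727 × 0.950 = 0.34533
  20–24: 5 × 0.1925 × 0.945 = 0.90956
  25–29: 5 × 0.2713 × 0.933 = 1.26561
  30–34: 5 × 0.1774 × 0.924 = 0.81959
  35–39: 5 × 0.0563 × 0.909 = 0.25588
  40–44: 5 × 0.0102 × 0.891 = 0.04544
Sum = 3.64141
NRR = 0.485 × 3.64141 = 1.76608
NRR > 1, so each generation more than replaces itself.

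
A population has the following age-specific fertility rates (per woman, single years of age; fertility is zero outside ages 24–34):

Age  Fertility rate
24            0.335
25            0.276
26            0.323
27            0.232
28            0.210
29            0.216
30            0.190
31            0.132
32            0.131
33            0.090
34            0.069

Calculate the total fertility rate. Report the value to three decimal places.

2.204

Sum of ASFRs = 0.335 + 0.276 + 0.323 + 0.232 + 0.210 + 0.216 + 0.190 + 0.132 + 0.131 + 0.090 + 0.069 = 2.204
TFR = 2.204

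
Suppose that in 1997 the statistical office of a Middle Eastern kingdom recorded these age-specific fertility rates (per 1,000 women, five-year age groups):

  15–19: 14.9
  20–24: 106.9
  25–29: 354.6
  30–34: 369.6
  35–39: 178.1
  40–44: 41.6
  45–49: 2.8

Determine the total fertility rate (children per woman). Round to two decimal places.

5.34

Sum of ASFRs = 14.9 + 106.9 + 354.6 + 369.6 + 178.1 + 41.6 + 2.8 = 1068.5
TFR = 5 × 1068.5 / 1000 = 5.3425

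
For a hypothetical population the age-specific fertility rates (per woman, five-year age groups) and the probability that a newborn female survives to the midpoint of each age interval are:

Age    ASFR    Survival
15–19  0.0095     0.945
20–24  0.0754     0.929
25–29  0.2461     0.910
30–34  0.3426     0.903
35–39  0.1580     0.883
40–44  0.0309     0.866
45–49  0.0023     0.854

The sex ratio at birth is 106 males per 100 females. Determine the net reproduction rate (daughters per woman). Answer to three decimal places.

Proportion female at birth = 100 / (100 + 106) = 0.48544.
Survival-weighted fertility by age (5·fₓ·Sₓ):
  15–19: 5 × 0.0095 × 0.945 = 0.04489
  20–24: 5 × 0.0754 × 0.929 = 0.35023
  25–29: 5 × 0.2461 × 0.910 = 1.11976
  30–34: 5 × 0.3426 × 0.903 = 1.54684
  35–39: 5 × 0.1580 × 0.883 = 0.69757
  40–44: 5 × 0.0309 × 0.866 = 0.13380
  45–49: 5 × 0.0023 × 0.854 = 0.00982
Sum = 3.90291
NRR = 0.48544 × 3.90291 = 1.89463

1.895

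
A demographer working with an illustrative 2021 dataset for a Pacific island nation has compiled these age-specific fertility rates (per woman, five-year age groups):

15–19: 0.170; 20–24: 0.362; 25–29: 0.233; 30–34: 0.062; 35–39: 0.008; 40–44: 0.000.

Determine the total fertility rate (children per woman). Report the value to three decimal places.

Sum of ASFRs = 0.170 + 0.362 + 0.233 + 0.062 + 0.008 + 0.000 = 0.835
TFR = 5 × 0.835 = 4.175

4.175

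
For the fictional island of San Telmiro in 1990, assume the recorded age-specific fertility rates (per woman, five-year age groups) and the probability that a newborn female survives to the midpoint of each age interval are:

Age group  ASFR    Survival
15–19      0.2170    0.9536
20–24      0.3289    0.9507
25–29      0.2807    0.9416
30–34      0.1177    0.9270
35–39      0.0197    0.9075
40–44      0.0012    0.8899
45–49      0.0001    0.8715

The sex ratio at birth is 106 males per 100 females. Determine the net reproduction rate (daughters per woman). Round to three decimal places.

2.214

Proportion female at birth = 100 / (100 + 106) = 0.48544.
Survival-weighted fertility by age (5·fₓ·Sₓ):
  15–19: 5 × 0.2170 × 0.9536 = 1.03466
  20–24: 5 × 0.3289 × 0.9507 = 1.56343
  25–29: 5 × 0.2807 × 0.9416 = 1.32154
  30–34: 5 × 0.1177 × 0.9270 = 0.54554
  35–39: 5 × 0.0197 × 0.9075 = 0.08939
  40–44: 5 × 0.0012 × 0.8899 = 0.00534
  45–49: 5 × 0.0001 × 0.8715 = 0.00044
Sum = 4.56034
NRR = 0.48544 × 4.56034 = 2.21377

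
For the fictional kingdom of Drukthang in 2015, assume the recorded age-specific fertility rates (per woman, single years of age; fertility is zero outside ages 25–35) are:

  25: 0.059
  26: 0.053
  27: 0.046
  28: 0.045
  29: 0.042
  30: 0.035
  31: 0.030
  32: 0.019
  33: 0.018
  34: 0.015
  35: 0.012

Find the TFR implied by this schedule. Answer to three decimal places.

0.374

Sum of ASFRs = 0.059 + 0.053 + 0.046 + 0.045 + 0.042 + 0.035 + 0.030 + 0.019 + 0.018 + 0.015 + 0.012 = 0.374
TFR = 0.374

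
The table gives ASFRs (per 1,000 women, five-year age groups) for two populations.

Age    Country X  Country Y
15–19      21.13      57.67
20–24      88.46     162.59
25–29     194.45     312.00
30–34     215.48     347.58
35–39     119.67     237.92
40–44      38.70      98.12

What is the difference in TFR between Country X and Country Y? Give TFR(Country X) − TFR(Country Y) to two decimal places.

-2.69

Country X:
  Sum of ASFRs = 21.13 + 88.46 + 194.45 + 215.48 + 119.67 + 38.70 = 677.89
  TFR = 5 × 677.89 / 1000 = 3.38945
Country Y:
  Sum of ASFRs = 57.67 + 162.59 + 312.00 + 347.58 + 237.92 + 98.12 = 1215.88
  TFR = 5 × 1215.88 / 1000 = 6.0794
Difference = 3.38945 − 6.0794 = -2.68995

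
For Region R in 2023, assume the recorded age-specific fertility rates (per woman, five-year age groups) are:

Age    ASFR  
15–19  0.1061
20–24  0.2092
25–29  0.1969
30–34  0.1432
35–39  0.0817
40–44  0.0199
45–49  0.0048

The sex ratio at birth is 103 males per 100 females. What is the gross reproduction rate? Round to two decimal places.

Proportion female at birth = 100 / (100 + 103) = 0.49261.
Sum of ASFRs = 0.1061 + 0.2092 + 0.1969 + 0.1432 + 0.0817 + 0.0199 + 0.0048 = 0.7618
TFR = 5 × 0.7618 = 3.809
GRR = 0.49261 × 3.809 = 1.87635

1.88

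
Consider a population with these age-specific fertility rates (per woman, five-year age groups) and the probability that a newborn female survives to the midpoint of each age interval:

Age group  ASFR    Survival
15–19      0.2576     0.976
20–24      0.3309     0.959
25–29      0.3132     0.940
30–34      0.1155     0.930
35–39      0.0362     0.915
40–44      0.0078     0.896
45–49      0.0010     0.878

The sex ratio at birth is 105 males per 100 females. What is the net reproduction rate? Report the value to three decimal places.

Proportion female at birth = 100 / (100 + 105) = 0.48780.
Survival-weighted fertility by age (5·fₓ·Sₓ):
  15–19: 5 × 0.2576 × 0.976 = 1.25709
  20–24: 5 × 0.3309 × 0.959 = 1.58667
  25–29: 5 × 0.3132 × 0.940 = 1.47204
  30–34: 5 × 0.1155 × 0.930 = 0.53708
  35–39: 5 × 0.0362 × 0.915 = 0.16562
  40–44: 5 × 0.0078 × 0.896 = 0.03494
  45–49: 5 × 0.0010 × 0.878 = 0.00439
Sum = 5.05783
NRR = 0.48780 × 5.05783 = 2.46721
With NRR above 1 the population is above replacement fertility.

2.467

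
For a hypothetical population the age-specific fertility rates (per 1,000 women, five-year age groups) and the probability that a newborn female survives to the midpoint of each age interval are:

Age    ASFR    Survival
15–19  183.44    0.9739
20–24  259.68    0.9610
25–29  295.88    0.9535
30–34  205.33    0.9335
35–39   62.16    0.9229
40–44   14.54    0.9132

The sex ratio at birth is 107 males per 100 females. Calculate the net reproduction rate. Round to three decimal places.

2.349

Proportion female at birth = 100 / (100 + 107) = 0.48309.
Weighting each age-specific rate by interval width and survival:
  15–19: 5 × 183.44/1000 × 0.9739 = 0.89326
  20–24: 5 × 259.68/1000 × 0.9610 = 1.24776
  25–29: 5 × 295.88/1000 × 0.9535 = 1.41061
  30–34: 5 × 205.33/1000 × 0.9335 = 0.95838
  35–39: 5 × 62.16/1000 × 0.9229 = 0.28684
  40–44: 5 × 14.54/1000 × 0.9132 = 0.06639
Sum = 4.86324
NRR = 0.48309 × 4.86324 = 2.34938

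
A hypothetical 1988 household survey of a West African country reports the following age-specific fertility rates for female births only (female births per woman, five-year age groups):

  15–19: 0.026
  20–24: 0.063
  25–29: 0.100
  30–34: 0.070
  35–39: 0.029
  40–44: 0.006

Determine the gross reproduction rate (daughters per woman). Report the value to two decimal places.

1.47

Sum of female ASFRs = 0.026 + 0.063 + 0.100 + 0.070 + 0.029 + 0.006 = 0.294
GRR = 5 × 0.294 = 1.47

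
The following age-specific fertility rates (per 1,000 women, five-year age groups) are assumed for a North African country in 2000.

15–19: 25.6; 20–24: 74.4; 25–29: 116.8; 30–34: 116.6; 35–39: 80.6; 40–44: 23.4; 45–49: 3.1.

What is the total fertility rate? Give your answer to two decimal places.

2.20

Sum of ASFRs = 25.6 + 74.4 + 116.8 + 116.6 + 80.6 + 23.4 + 3.1 = 440.5
TFR = 5 × 440.5 / 1000 = 2.2025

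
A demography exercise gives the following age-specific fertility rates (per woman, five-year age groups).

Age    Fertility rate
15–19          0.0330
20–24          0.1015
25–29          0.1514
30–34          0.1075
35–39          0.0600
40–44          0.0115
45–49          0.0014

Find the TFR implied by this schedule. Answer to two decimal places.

2.33

Sum of ASFRs = 0.0330 + 0.1015 + 0.1514 + 0.1075 + 0.0600 + 0.0115 + 0.0014 = 0.4663
TFR = 5 × 0.4663 = 2.3315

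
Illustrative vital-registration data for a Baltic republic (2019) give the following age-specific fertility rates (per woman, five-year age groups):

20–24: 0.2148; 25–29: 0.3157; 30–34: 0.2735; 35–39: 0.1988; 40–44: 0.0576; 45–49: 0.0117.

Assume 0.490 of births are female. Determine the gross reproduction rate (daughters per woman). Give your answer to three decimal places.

2.627

Proportion female at birth = 0.490.
Sum of ASFRs = 0.2148 + 0.3157 + 0.2735 + 0.1988 + 0.0576 + 0.0117 = 1.0721
TFR = 5 × 1.0721 = 5.3605
GRR = 0.490 × 5.3605 = 2.62665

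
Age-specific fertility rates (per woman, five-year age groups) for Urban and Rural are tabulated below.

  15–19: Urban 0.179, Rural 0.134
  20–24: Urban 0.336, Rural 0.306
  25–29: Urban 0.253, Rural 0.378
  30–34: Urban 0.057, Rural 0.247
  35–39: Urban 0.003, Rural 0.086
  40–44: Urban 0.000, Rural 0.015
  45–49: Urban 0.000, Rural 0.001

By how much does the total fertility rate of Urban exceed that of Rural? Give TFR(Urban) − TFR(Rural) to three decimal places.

-1.695

Urban:
  Sum of ASFRs = 0.179 + 0.336 + 0.253 + 0.057 + 0.003 + 0.000 + 0.000 = 0.828
  TFR = 5 × 0.828 = 4.14
Rural:
  Sum of ASFRs = 0.134 + 0.306 + 0.378 + 0.247 + 0.086 + 0.015 + 0.001 = 1.167
  TFR = 5 × 1.167 = 5.835
Difference = 4.14 − 5.835 = -1.695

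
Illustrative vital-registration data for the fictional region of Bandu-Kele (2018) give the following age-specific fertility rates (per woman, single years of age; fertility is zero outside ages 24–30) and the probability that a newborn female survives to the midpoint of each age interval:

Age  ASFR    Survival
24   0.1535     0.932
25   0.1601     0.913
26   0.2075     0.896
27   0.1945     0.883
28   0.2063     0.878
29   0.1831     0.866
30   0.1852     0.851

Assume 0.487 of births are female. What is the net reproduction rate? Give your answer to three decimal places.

Proportion female at birth = 0.487.
Each age group contributes 1 × ASFR × survival:
  24: 1 × 0.1535 × 0.932 = 0.14306
  25: 1 × 0.1601 × 0.913 = 0.14617
  26: 1 × 0.2075 × 0.896 = 0.18592
  27: 1 × 0.1945 × 0.883 = 0.17174
  28: 1 × 0.2063 × 0.878 = 0.18113
  29: 1 × 0.1831 × 0.866 = 0.15856
  30: 1 × 0.1852 × 0.851 = 0.15761
Sum = 1.14419
NRR = 0.487 × 1.14419 = 0.55722
NRR < 1, so the cohort does not fully replace itself.

0.557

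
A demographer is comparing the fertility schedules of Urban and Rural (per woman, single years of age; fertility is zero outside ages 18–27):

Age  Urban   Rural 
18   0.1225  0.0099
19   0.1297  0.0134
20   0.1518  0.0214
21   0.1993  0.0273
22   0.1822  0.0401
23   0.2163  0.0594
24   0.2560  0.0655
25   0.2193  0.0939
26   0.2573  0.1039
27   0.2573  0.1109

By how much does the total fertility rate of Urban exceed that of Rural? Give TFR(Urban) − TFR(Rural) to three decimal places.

Urban:
  Sum of ASFRs = 0.1225 + 0.1297 + 0.1518 + 0.1993 + 0.1822 + 0.2163 + 0.2560 + 0.2193 + 0.2573 + 0.2573 = 1.9917
  TFR = 1.9917
Rural:
  Sum of ASFRs = 0.0099 + 0.0134 + 0.0214 + 0.0273 + 0.0401 + 0.0594 + 0.0655 + 0.0939 + 0.1039 + 0.1109 = 0.5457
  TFR = 0.5457
Difference = 1.9917 − 0.5457 = 1.446

1.446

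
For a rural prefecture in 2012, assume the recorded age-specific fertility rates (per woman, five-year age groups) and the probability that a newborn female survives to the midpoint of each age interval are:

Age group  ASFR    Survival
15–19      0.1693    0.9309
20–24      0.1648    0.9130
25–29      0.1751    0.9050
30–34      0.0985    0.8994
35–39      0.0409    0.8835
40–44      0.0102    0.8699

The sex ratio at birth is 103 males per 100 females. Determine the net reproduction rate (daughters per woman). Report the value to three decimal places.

1.478

Proportion female at birth = 100 / (100 + 103) = 0.49261.
Each age group contributes 5 × ASFR × survival:
  15–19: 5 × 0.1693 × 0.9309 = 0.78801
  20–24: 5 × 0.1648 × 0.9130 = 0.75231
  25–29: 5 × 0.1751 × 0.9050 = 0.79233
  30–34: 5 × 0.0985 × 0.8994 = 0.44295
  35–39: 5 × 0.0409 × 0.8835 = 0.18068
  40–44: 5 × 0.0102 × 0.8699 = 0.04436
Sum = 3.00064
NRR = 0.49261 × 3.00064 = 1.47815
With NRR above 1 the population is above replacement fertility.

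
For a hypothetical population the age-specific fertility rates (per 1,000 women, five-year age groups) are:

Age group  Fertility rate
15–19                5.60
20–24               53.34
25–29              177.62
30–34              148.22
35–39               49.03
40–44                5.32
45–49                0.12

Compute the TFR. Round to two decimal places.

Sum of ASFRs = 5.60 + 53.34 + 177.62 + 148.22 + 49.03 + 5.32 + 0.12 = 439.25
TFR = 5 × 439.25 / 1000 = 2.19625

2.20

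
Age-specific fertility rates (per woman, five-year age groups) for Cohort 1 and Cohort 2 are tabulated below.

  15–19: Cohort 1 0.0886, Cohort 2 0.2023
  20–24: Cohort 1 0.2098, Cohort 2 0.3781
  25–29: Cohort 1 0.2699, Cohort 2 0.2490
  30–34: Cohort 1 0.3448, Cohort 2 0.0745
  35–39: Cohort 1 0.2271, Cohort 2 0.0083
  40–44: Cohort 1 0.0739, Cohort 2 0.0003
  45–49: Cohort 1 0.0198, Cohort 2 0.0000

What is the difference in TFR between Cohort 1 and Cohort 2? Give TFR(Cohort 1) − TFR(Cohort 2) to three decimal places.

Cohort 1:
  Sum of ASFRs = 0.0886 + 0.2098 + 0.2699 + 0.3448 + 0.2271 + 0.0739 + 0.0198 = 1.2339
  TFR = 5 × 1.2339 = 6.1695
Cohort 2:
  Sum of ASFRs = 0.2023 + 0.3781 + 0.2490 + 0.0745 + 0.0083 + 0.0003 + 0.0000 = 0.9125
  TFR = 5 × 0.9125 = 4.5625
Difference = 6.1695 − 4.5625 = 1.607

1.607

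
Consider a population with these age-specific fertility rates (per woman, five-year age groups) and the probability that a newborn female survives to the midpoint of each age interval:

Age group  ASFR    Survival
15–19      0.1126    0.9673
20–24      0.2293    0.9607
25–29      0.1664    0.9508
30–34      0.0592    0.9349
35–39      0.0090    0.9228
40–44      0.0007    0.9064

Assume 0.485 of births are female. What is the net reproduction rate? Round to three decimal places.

Proportion female at birth = 0.485.
Each age group contributes 5 × ASFR × survival:
  15–19: 5 × 0.1126 × 0.9673 = 0.54459
  20–24: 5 × 0.2293 × 0.9607 = 1.10144
  25–29: 5 × 0.1664 × 0.9508 = 0.79107
  30–34: 5 × 0.0592 × 0.9349 = 0.27673
  35–39: 5 × 0.0090 × 0.9228 = 0.04153
  40–44: 5 × 0.0007 × 0.9064 = 0.00317
Sum = 2.75853
NRR = 0.485 × 2.75853 = 1.33789

1.338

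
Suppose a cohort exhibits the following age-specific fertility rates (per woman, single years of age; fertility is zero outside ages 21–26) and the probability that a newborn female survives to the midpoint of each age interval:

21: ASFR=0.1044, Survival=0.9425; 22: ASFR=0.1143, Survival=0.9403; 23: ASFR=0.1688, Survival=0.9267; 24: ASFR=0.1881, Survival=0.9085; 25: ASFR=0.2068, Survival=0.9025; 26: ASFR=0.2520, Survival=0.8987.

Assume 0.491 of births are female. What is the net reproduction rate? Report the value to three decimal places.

Proportion female at birth = 0.491.
Weighting each age-specific rate by interval width and survival:
  21: 1 × 0.1044 × 0.9425 = 0.09840
  22: 1 × 0.1143 × 0.9403 = 0.10748
  23: 1 × 0.1688 × 0.9267 = 0.15643
  24: 1 × 0.1881 × 0.9085 = 0.17089
  25: 1 × 0.2068 × 0.9025 = 0.18664
  26: 1 × 0.2520 × 0.8987 = 0.22647
Sum = 0.94631
NRR = 0.491 × 0.94631 = 0.46464
An NRR under 1 implies long-run decline under these rates.

0.465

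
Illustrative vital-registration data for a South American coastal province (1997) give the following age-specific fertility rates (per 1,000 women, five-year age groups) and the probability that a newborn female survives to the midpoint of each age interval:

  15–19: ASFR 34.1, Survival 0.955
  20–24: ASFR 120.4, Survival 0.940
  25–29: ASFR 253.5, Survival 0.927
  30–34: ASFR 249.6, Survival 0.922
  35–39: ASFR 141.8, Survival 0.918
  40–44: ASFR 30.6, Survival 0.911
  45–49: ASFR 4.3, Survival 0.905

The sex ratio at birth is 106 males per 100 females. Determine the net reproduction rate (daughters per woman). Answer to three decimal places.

1.876

Proportion female at birth = 100 / (100 + 106) = 0.48544.
Survival-weighted fertility by age (5·fₓ·Sₓ):
  15–19: 5 × 34.1/1000 × 0.955 = 0.16283
  20–24: 5 × 120.4/1000 × 0.940 = 0.56588
  25–29: 5 × 253.5/1000 × 0.927 = 1.17497
  30–34: 5 × 249.6/1000 × 0.922 = 1.15066
  35–39: 5 × 141.8/1000 × 0.918 = 0.65086
  40–44: 5 × 30.6/1000 × 0.911 = 0.13938
  45–49: 5 × 4.3/1000 × 0.905 = 0.01946
Sum = 3.86404
NRR = 0.48544 × 3.86404 = 1.87576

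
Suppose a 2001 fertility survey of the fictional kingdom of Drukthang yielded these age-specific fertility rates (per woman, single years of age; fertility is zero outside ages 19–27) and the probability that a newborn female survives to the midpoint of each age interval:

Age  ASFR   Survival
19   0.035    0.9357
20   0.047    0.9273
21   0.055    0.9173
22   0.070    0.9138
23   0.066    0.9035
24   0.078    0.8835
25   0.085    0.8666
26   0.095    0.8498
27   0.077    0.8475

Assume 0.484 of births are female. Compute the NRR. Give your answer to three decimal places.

0.261

Proportion female at birth = 0.484.
Per-age-group product (1 × ASFR × survival probability):
  19: 1 × 0.035 × 0.9357 = 0.03275
  20: 1 × 0.047 × 0.9273 = 0.04358
  21: 1 × 0.055 × 0.9173 = 0.05045
  22: 1 × 0.070 × 0.9138 = 0.06397
  23: 1 × 0.066 × 0.9035 = 0.05963
  24: 1 × 0.078 × 0.8835 = 0.06891
  25: 1 × 0.085 × 0.8666 = 0.07366
  26: 1 × 0.095 × 0.8498 = 0.08073
  27: 1 × 0.077 × 0.8475 = 0.06526
Sum = 0.53894
NRR = 0.484 × 0.53894 = 0.26085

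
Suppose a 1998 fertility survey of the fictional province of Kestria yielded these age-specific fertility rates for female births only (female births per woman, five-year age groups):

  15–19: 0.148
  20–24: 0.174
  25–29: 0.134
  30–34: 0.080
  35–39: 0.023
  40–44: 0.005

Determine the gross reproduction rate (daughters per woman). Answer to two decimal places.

Sum of female ASFRs = 0.148 + 0.174 + 0.134 + 0.080 + 0.023 + 0.005 = 0.564
GRR = 5 × 0.564 = 2.82

2.82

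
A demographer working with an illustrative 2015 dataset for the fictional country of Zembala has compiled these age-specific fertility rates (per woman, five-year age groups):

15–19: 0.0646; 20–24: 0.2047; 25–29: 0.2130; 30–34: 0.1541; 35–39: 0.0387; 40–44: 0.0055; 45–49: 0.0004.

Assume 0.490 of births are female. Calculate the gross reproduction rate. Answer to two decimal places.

Proportion female at birth = 0.490.
Sum of ASFRs = 0.0646 + 0.2047 + 0.2130 + 0.1541 + 0.0387 + 0.0055 + 0.0004 = 0.6810
TFR = 5 × 0.6810 = 3.405
GRR = 0.490 × 3.405 = 1.66845

1.67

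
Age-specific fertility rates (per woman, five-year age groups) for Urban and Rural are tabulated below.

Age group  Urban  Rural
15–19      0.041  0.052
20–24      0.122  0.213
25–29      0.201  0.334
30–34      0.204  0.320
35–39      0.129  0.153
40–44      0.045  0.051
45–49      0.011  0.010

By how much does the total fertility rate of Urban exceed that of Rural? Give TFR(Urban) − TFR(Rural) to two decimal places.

-1.90

Urban:
  Sum of ASFRs = 0.041 + 0.122 + 0.201 + 0.204 + 0.129 + 0.045 + 0.011 = 0.753
  TFR = 5 × 0.753 = 3.765
Rural:
  Sum of ASFRs = 0.052 + 0.213 + 0.334 + 0.320 + 0.153 + 0.051 + 0.010 = 1.133
  TFR = 5 × 1.133 = 5.665
Difference = 3.765 − 5.665 = -1.9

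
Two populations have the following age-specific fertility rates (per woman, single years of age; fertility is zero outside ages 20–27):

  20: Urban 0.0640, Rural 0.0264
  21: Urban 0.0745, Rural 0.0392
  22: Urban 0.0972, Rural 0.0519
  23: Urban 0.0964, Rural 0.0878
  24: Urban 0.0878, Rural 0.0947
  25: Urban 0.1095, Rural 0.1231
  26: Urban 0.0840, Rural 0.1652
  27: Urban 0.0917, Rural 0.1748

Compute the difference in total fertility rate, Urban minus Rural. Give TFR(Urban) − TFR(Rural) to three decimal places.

-0.058

Urban:
  Sum of ASFRs = 0.0640 + 0.0745 + 0.0972 + 0.0964 + 0.0878 + 0.1095 + 0.0840 + 0.0917 = 0.7051
  TFR = 0.7051
Rural:
  Sum of ASFRs = 0.0264 + 0.0392 + 0.0519 + 0.0878 + 0.0947 + 0.1231 + 0.1652 + 0.1748 = 0.7631
  TFR = 0.7631
Difference = 0.7051 − 0.7631 = -0.058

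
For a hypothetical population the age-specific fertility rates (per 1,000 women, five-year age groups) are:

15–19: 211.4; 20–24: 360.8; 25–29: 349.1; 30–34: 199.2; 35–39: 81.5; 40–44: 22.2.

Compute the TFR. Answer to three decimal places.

6.121

Sum of ASFRs = 211.4 + 360.8 + 349.1 + 199.2 + 81.5 + 22.2 = 1224.2
TFR = 5 × 1224.2 / 1000 = 6.121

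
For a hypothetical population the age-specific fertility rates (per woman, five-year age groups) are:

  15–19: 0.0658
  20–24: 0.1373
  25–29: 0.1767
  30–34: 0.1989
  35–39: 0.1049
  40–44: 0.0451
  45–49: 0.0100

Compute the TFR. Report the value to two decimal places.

Sum of ASFRs = 0.0658 + 0.1373 + 0.1767 + 0.1989 + 0.1049 + 0.0451 + 0.0100 = 0.7387
TFR = 5 × 0.7387 = 3.6935

3.69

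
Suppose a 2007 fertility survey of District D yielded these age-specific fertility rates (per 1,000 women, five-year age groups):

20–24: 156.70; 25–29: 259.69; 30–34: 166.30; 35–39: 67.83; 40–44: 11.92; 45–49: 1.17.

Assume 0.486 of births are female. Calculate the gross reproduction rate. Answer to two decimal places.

Proportion female at birth = 0.486.
Sum of ASFRs = 156.70 + 259.69 + 166.30 + 67.83 + 11.92 + 1.17 = 663.61
TFR = 5 × 663.61 / 1000 = 3.31805
GRR = 0.486 × 3.31805 = 1.61257

1.61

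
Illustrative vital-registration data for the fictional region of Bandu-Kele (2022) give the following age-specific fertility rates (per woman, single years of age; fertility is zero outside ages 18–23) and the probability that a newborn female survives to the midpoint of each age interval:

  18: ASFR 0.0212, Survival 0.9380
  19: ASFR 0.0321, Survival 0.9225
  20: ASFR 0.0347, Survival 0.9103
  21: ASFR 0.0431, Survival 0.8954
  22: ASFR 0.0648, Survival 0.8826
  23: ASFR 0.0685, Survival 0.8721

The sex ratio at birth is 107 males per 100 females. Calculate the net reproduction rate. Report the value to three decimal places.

Proportion female at birth = 100 / (100 + 107) = 0.48309.
Per-age-group product (1 × ASFR × survival probability):
  18: 1 × 0.0212 × 0.9380 = 0.01989
  19: 1 × 0.0321 × 0.9225 = 0.02961
  20: 1 × 0.0347 × 0.9103 = 0.03159
  21: 1 × 0.0431 × 0.8954 = 0.03859
  22: 1 × 0.0648 × 0.8826 = 0.05719
  23: 1 × 0.0685 × 0.8721 = 0.05974
Sum = 0.23661
NRR = 0.48309 × 0.23661 = 0.11430

0.114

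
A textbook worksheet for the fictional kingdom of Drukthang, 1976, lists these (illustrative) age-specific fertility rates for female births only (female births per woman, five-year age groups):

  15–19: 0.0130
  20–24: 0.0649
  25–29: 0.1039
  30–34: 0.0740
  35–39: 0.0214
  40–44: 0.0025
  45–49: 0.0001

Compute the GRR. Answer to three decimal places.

Sum of female ASFRs = 0.0130 + 0.0649 + 0.1039 + 0.0740 + 0.0214 + 0.0025 + 0.0001 = 0.2798
GRR = 5 × 0.2798 = 1.399

1.399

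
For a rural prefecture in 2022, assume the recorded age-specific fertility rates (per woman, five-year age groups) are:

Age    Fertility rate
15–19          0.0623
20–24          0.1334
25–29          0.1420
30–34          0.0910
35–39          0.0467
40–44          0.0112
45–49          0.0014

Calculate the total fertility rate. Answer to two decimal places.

2.44

Sum of ASFRs = 0.0623 + 0.1334 + 0.1420 + 0.0910 + 0.0467 + 0.0112 + 0.0014 = 0.4880
TFR = 5 × 0.4880 = 2.44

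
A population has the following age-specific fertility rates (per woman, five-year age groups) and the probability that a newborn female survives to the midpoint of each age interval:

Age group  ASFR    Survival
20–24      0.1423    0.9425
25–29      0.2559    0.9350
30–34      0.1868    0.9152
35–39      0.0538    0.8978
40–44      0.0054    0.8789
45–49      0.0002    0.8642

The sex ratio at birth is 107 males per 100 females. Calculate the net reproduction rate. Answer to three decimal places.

1.443

Proportion female at birth = 100 / (100 + 107) = 0.48309.
Each age group contributes 5 × ASFR × survival:
  20–24: 5 × 0.1423 × 0.9425 = 0.67059
  25–29: 5 × 0.2559 × 0.9350 = 1.19633
  30–34: 5 × 0.1868 × 0.9152 = 0.85480
  35–39: 5 × 0.0538 × 0.8978 = 0.24151
  40–44: 5 × 0.0054 × 0.8789 = 0.02373
  45–49: 5 × 0.0002 × 0.8642 = 0.00086
Sum = 2.98782
NRR = 0.48309 × 2.98782 = 1.44339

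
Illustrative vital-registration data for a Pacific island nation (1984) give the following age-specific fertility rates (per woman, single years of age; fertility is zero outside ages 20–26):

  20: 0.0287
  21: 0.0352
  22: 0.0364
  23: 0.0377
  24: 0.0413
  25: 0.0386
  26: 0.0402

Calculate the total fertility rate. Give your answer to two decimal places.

0.26

Sum of ASFRs = 0.0287 + 0.0352 + 0.0364 + 0.0377 + 0.0413 + 0.0386 + 0.0402 = 0.2581
TFR = 0.2581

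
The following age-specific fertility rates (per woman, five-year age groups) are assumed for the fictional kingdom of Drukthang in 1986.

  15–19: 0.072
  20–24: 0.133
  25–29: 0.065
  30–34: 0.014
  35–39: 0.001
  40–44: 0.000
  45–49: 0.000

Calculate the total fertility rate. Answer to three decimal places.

Sum of ASFRs = 0.072 + 0.133 + 0.065 + 0.014 + 0.001 + 0.000 + 0.000 = 0.285
TFR = 5 × 0.285 = 1.425

1.425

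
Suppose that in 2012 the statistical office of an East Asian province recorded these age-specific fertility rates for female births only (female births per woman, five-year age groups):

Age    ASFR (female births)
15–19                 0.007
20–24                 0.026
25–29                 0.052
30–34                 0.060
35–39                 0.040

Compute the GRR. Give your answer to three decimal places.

0.925

Sum of female ASFRs = 0.007 + 0.026 + 0.052 + 0.060 + 0.040 = 0.185
GRR = 5 × 0.185 = 0.925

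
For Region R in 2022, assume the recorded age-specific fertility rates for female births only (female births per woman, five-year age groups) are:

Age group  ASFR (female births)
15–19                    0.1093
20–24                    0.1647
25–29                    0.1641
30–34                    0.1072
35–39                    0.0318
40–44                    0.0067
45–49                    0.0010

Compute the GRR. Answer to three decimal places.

Sum of female ASFRs = 0.1093 + 0.1647 + 0.1641 + 0.1072 + 0.0318 + 0.0067 + 0.0010 = 0.5848
GRR = 5 × 0.5848 = 2.924

2.924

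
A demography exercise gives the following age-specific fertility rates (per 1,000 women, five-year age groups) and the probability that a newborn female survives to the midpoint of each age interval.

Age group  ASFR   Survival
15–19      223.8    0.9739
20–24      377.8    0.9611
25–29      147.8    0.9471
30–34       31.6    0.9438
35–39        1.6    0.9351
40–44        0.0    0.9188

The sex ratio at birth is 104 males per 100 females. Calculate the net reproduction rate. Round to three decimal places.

1.844

Proportion female at birth = 100 / (100 + 104) = 0.49020.
Each age group contributes 5 × ASFR × survival:
  15–19: 5 × 223.8/1000 × 0.9739 = 1.08979
  20–24: 5 × 377.8/1000 × 0.9611 = 1.81552
  25–29: 5 × 147.8/1000 × 0.9471 = 0.69991
  30–34: 5 × 31.6/1000 × 0.9438 = 0.14912
  35–39: 5 × 1.6/1000 × 0.9351 = 0.00748
  40–44: 5 × 0.0/1000 × 0.9188 = 0.00000
Sum = 3.76182
NRR = 0.49020 × 3.76182 = 1.84404
NRR > 1, so each generation more than replaces itself.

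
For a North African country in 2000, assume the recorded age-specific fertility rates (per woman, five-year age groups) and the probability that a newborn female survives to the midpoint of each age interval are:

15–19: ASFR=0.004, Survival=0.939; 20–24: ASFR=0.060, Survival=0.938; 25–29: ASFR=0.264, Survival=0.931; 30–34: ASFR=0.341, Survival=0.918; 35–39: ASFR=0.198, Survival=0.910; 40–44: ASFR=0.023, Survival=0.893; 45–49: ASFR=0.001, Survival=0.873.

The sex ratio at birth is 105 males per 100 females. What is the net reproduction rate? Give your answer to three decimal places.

2.001

Proportion female at birth = 100 / (100 + 105) = 0.48780.
Weighting each age-specific rate by interval width and survival:
  15–19: 5 × 0.004 × 0.939 = 0.01878
  20–24: 5 × 0.060 × 0.938 = 0.28140
  25–29: 5 × 0.264 × 0.931 = 1.22892
  30–34: 5 × 0.341 × 0.918 = 1.56519
  35–39: 5 × 0.198 × 0.910 = 0.90090
  40–44: 5 × 0.023 × 0.893 = 0.10270
  45–49: 5 × 0.001 × 0.873 = 0.00437
Sum = 4.10226
NRR = 0.48780 × 4.10226 = 2.00108
With NRR above 1 the population is above replacement fertility.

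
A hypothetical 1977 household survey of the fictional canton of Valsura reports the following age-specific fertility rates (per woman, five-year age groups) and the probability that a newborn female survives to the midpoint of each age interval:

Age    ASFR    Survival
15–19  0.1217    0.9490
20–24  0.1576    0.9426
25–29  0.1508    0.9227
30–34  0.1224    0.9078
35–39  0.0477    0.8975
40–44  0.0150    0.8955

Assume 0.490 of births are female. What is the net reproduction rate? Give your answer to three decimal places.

Proportion female at birth = 0.490.
Weighting each age-specific rate by interval width and survival:
  15–19: 5 × 0.1217 × 0.9490 = 0.57747
  20–24: 5 × 0.1576 × 0.9426 = 0.74277
  25–29: 5 × 0.1508 × 0.9227 = 0.69572
  30–34: 5 × 0.1224 × 0.9078 = 0.55557
  35–39: 5 × 0.0477 × 0.8975 = 0.21405
  40–44: 5 × 0.0150 × 0.8955 = 0.06716
Sum = 2.85274
NRR = 0.490 × 2.85274 = 1.39784

1.398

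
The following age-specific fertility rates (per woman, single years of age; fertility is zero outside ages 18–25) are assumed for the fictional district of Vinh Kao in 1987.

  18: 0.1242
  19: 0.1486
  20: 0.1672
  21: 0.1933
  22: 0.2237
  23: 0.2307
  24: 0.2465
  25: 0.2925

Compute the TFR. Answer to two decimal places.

1.63

Sum of ASFRs = 0.1242 + 0.1486 + 0.1672 + 0.1933 + 0.2237 + 0.2307 + 0.2465 + 0.2925 = 1.6267
TFR = 1.6267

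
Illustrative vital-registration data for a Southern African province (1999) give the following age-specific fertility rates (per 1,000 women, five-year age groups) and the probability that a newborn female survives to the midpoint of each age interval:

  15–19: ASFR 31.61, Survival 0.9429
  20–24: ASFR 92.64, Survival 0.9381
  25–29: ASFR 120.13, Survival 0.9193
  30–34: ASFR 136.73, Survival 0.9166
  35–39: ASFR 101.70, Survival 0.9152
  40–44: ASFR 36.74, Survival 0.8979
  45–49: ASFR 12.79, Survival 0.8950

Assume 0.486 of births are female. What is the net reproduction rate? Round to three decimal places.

1.191

Proportion female at birth = 0.486.
Each age group contributes 5 × ASFR × survival:
  15–19: 5 × 31.61/1000 × 0.9429 = 0.14903
  20–24: 5 × 92.64/1000 × 0.9381 = 0.43453
  25–29: 5 × 120.13/1000 × 0.9193 = 0.55218
  30–34: 5 × 136.73/1000 × 0.9166 = 0.62663
  35–39: 5 × 101.70/1000 × 0.9152 = 0.46538
  40–44: 5 × 36.74/1000 × 0.8979 = 0.16494
  45–49: 5 × 12.79/1000 × 0.8950 = 0.05724
Sum = 2.44993
NRR = 0.486 × 2.44993 = 1.19067
An NRR exceeding 1 indicates intrinsic growth under these rates.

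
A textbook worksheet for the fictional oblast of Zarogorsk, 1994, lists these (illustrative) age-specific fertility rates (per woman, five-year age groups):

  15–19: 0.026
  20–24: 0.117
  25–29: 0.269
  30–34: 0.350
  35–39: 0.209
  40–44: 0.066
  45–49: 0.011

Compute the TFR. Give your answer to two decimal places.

5.24

Sum of ASFRs = 0.026 + 0.117 + 0.269 + 0.350 + 0.209 + 0.066 + 0.011 = 1.048
TFR = 5 × 1.048 = 5.24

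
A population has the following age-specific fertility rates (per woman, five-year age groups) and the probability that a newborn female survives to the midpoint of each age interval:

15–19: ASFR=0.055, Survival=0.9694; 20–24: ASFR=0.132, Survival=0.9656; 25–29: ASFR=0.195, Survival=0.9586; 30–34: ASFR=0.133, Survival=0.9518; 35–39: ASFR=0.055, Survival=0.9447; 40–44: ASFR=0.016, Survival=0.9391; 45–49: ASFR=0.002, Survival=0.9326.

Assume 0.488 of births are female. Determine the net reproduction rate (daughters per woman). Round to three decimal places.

1.374

Proportion female at birth = 0.488.
Survival-weighted fertility by age (5·fₓ·Sₓ):
  15–19: 5 × 0.055 × 0.9694 = 0.26659
  20–24: 5 × 0.132 × 0.9656 = 0.63730
  25–29: 5 × 0.195 × 0.9586 = 0.93464
  30–34: 5 × 0.133 × 0.9518 = 0.63295
  35–39: 5 × 0.055 × 0.9447 = 0.25979
  40–44: 5 × 0.016 × 0.9391 = 0.07513
  45–49: 5 × 0.002 × 0.9326 = 0.00933
Sum = 2.81573
NRR = 0.488 × 2.81573 = 1.37408
An NRR exceeding 1 indicates intrinsic growth under these rates.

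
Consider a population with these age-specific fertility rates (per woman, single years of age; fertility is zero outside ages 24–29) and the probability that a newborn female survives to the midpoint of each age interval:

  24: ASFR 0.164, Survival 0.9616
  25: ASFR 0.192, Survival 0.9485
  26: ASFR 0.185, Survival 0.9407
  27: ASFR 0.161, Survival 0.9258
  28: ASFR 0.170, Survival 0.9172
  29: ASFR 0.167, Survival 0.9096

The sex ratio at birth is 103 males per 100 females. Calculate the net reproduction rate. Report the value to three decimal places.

0.478

Proportion female at birth = 100 / (100 + 103) = 0.49261.
Per-age-group product (1 × ASFR × survival probability):
  24: 1 × 0.164 × 0.9616 = 0.15770
  25: 1 × 0.192 × 0.9485 = 0.18211
  26: 1 × 0.185 × 0.9407 = 0.17403
  27: 1 × 0.161 × 0.9258 = 0.14905
  28: 1 × 0.170 × 0.9172 = 0.15592
  29: 1 × 0.167 × 0.9096 = 0.15190
Sum = 0.97071
NRR = 0.49261 × 0.97071 = 0.47818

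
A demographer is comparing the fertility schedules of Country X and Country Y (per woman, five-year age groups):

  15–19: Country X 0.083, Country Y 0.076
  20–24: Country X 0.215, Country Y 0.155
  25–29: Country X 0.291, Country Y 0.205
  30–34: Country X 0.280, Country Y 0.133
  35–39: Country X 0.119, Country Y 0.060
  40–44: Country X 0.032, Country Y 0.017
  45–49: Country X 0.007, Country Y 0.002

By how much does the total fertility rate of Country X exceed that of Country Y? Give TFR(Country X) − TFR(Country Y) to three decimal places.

Country X:
  Sum of ASFRs = 0.083 + 0.215 + 0.291 + 0.280 + 0.119 + 0.032 + 0.007 = 1.027
  TFR = 5 × 1.027 = 5.135
Country Y:
  Sum of ASFRs = 0.076 + 0.155 + 0.205 + 0.133 + 0.060 + 0.017 + 0.002 = 0.648
  TFR = 5 × 0.648 = 3.24
Difference = 5.135 − 3.24 = 1.895

1.895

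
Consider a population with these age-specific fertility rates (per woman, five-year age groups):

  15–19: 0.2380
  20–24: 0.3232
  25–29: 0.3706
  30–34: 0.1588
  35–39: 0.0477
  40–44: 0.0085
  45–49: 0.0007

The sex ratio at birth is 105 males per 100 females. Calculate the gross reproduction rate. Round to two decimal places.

Proportion female at birth = 100 / (100 + 105) = 0.48780.
Sum of ASFRs = 0.2380 + 0.3232 + 0.3706 + 0.1588 + 0.0477 + 0.0085 + 0.0007 = 1.1475
TFR = 5 × 1.1475 = 5.7375
GRR = 0.48780 × 5.7375 = 2.79875

2.80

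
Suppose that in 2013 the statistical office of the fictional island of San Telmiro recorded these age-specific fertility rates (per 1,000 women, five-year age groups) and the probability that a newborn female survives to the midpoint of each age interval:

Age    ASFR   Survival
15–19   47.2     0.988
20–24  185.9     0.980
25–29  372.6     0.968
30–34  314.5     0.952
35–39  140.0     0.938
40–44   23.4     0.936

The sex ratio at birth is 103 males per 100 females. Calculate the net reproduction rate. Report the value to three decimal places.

2.567

Proportion female at birth = 100 / (100 + 103) = 0.49261.
Each age group contributes 5 × ASFR × survival:
  15–19: 5 × 47.2/1000 × 0.988 = 0.23317
  20–24: 5 × 185.9/1000 × 0.980 = 0.91091
  25–29: 5 × 372.6/1000 × 0.968 = 1.80338
  30–34: 5 × 314.5/1000 × 0.952 = 1.49702
  35–39: 5 × 140.0/1000 × 0.938 = 0.65660
  40–44: 5 × 23.4/1000 × 0.936 = 0.10951
Sum = 5.21059
NRR = 0.49261 × 5.21059 = 2.56679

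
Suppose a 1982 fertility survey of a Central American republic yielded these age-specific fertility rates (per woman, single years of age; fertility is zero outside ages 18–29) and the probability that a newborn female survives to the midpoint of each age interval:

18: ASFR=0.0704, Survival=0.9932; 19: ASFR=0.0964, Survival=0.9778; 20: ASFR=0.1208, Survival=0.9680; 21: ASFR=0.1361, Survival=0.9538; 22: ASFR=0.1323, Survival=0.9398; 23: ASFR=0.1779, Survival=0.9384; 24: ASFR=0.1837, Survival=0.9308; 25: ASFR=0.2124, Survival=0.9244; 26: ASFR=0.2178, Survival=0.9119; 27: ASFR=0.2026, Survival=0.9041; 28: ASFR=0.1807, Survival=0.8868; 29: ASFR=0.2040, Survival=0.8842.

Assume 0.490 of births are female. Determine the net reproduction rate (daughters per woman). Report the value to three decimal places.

0.878

Proportion female at birth = 0.490.
Each age group contributes 1 × ASFR × survival:
  18: 1 × 0.0704 × 0.9932 = 0.06992
  19: 1 × 0.0964 × 0.9778 = 0.09426
  20: 1 × 0.1208 × 0.9680 = 0.11693
  21: 1 × 0.1361 × 0.9538 = 0.12981
  22: 1 × 0.1323 × 0.9398 = 0.12434
  23: 1 × 0.1779 × 0.9384 = 0.16694
  24: 1 × 0.1837 × 0.9308 = 0.17099
  25: 1 × 0.2124 × 0.9244 = 0.19634
  26: 1 × 0.2178 × 0.9119 = 0.19861
  27: 1 × 0.2026 × 0.9041 = 0.18317
  28: 1 × 0.1807 × 0.8868 = 0.16024
  29: 1 × 0.2040 × 0.8842 = 0.18038
Sum = 1.79193
NRR = 0.490 × 1.79193 = 0.87805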